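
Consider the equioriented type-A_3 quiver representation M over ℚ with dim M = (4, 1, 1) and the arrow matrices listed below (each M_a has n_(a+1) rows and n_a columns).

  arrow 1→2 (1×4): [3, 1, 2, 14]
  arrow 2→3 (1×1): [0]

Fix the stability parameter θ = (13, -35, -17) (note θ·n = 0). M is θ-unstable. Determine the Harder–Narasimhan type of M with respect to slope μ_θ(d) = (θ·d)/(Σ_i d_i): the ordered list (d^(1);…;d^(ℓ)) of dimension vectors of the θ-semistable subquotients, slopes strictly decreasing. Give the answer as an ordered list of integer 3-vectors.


Via rank(M_{q-1}∘⋯∘M_p): M ≅ I[1,1]^3, I[1,2], I[3,3].
μ_θ-semistable layers: μ^(1)=13; μ^(2)=-11; μ^(3)=-17

((3, 0, 0); (1, 1, 0); (0, 0, 1))


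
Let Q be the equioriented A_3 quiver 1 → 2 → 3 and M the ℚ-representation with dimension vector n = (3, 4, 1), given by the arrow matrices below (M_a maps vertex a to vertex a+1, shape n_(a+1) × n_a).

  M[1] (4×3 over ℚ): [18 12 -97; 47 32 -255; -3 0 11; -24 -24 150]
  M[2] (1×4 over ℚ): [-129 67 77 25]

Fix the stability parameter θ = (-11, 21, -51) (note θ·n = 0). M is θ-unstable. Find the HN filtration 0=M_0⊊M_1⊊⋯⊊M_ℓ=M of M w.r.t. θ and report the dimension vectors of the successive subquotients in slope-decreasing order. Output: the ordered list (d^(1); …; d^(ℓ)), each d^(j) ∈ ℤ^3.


Interval decomposition of M: I[1,1], I[1,2], I[1,3], I[2,2]^2.
HN type (ℓ=3): μ^(1)=21; μ^(2)=-11; μ^(3)=-41/3

((0, 3, 0); (2, 0, 0); (1, 1, 1))


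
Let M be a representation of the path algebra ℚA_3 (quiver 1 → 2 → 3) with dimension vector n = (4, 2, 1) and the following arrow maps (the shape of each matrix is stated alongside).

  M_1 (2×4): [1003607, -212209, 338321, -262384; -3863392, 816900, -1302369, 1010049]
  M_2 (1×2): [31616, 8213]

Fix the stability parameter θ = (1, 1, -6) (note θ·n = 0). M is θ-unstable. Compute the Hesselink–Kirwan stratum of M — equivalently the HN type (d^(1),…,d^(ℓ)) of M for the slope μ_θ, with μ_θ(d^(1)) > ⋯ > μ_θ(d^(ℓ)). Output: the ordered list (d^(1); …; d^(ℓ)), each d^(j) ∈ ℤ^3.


Interval decomposition of M: I[1,1]^2, I[1,2], I[1,3].
HN type (ℓ=2): μ^(1)=1; μ^(2)=-4/3

((3, 1, 0); (1, 1, 1))


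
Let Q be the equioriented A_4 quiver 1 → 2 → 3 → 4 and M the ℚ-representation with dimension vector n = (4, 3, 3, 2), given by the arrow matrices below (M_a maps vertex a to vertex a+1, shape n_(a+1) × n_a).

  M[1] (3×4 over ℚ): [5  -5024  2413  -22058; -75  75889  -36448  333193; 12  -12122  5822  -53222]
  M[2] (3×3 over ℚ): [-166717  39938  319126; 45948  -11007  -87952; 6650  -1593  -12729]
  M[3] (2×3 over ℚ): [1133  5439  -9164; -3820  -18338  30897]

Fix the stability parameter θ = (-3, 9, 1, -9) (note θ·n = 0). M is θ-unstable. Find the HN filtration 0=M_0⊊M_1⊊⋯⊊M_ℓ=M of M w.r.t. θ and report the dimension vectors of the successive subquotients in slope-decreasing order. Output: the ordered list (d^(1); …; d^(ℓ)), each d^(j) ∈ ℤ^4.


Interval decomposition of M: I[1,1]^2, I[1,4]^2, I[2,3].
HN type (ℓ=3): μ^(1)=5; μ^(2)=1/3; μ^(3)=-3

((0, 1, 1, 0); (0, 2, 2, 2); (4, 0, 0, 0))


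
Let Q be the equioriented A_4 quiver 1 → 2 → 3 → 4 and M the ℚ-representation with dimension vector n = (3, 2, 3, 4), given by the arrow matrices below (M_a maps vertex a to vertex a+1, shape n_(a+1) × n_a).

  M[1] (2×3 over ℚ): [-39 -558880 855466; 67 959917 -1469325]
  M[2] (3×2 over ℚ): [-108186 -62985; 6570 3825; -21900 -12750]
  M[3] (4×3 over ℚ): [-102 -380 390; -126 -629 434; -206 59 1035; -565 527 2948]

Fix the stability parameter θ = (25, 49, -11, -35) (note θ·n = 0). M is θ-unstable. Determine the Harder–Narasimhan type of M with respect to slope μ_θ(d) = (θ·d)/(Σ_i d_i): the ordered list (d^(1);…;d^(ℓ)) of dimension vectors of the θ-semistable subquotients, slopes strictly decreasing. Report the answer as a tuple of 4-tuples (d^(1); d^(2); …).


Interval decomposition of M: I[1,1], I[1,2], I[1,4], I[3,4]^2, I[4,4].
HN type (ℓ=5): μ^(1)=49; μ^(2)=25; μ^(3)=7; μ^(4)=-23; μ^(5)=-35

((0, 1, 0, 0); (2, 0, 0, 0); (1, 1, 1, 1); (0, 0, 2, 2); (0, 0, 0, 1))


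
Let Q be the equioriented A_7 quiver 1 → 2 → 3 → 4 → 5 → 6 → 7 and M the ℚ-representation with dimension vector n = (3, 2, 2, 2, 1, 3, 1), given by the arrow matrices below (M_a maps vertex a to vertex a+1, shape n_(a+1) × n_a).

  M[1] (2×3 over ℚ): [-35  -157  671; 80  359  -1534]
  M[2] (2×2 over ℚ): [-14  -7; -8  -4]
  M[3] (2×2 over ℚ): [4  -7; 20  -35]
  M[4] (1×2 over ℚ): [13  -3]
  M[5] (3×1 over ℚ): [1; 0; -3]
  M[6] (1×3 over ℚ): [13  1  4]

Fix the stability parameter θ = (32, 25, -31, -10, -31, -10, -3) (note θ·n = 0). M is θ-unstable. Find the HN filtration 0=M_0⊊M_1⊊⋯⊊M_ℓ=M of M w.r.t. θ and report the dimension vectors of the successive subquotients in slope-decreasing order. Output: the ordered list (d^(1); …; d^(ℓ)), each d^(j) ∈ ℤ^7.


Interval decomposition of M: I[1,1], I[1,2], I[1,3], I[3,7], I[4,4], I[6,6]^2.
HN type (ℓ=7): μ^(1)=32; μ^(2)=57/2; μ^(3)=26/3; μ^(4)=-3; μ^(5)=-10; μ^(6)=-41/2; μ^(7)=-31

((1, 0, 0, 0, 0, 0, 0); (1, 1, 0, 0, 0, 0, 0); (1, 1, 1, 0, 0, 0, 0); (0, 0, 0, 0, 0, 0, 1); (0, 0, 0, 1, 0, 3, 0); (0, 0, 0, 1, 1, 0, 0); (0, 0, 1, 0, 0, 0, 0))


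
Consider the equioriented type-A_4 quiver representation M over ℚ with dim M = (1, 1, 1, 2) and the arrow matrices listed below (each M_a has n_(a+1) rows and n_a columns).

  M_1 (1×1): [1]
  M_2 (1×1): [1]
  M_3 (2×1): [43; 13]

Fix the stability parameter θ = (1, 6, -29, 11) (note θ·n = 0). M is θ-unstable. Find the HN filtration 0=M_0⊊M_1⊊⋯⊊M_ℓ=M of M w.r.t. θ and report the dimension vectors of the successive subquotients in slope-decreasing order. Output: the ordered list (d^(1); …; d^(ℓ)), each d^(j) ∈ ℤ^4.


Barcode: M ≅ I[1,4], I[4,4]. HN layers by μ_θ (2 steps, strictly decreasing):
  μ^(1)=11; μ^(2)=-22/3

((0, 0, 0, 2); (1, 1, 1, 0))


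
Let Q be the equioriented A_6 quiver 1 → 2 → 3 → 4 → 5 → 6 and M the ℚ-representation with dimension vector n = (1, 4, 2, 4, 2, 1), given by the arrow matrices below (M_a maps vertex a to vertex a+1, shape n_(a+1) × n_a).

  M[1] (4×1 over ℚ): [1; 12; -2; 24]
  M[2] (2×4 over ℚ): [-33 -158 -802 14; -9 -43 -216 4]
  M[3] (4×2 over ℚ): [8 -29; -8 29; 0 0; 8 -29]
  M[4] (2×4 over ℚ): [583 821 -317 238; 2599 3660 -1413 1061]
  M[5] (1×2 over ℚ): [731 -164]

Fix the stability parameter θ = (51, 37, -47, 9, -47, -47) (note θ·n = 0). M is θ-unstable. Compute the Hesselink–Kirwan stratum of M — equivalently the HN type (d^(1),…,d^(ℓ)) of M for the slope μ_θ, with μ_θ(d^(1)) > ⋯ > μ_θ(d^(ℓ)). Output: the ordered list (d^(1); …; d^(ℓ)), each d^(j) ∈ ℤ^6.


Via rank(M_{q-1}∘⋯∘M_p): M ≅ I[1,4], I[2,2]^2, I[2,3], I[4,4], I[4,5], I[4,6].
μ_θ-semistable layers: μ^(1)=37; μ^(2)=25/2; μ^(3)=9; μ^(4)=-5; μ^(5)=-19; μ^(6)=-85/3

((0, 2, 0, 0, 0, 0); (1, 1, 1, 1, 0, 0); (0, 0, 0, 1, 0, 0); (0, 1, 1, 0, 0, 0); (0, 0, 0, 1, 1, 0); (0, 0, 0, 1, 1, 1))


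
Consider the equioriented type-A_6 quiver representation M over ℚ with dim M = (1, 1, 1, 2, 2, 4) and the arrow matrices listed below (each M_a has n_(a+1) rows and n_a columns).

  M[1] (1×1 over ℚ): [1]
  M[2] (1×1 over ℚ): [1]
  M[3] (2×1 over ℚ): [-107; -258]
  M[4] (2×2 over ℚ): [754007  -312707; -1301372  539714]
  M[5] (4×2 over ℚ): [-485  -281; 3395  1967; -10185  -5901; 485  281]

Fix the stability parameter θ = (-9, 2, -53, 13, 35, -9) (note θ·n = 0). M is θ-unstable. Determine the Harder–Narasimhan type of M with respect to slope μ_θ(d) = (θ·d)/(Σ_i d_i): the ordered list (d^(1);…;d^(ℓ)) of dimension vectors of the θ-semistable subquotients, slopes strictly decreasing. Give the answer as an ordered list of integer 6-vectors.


Interval decomposition of M: I[1,6], I[4,5], I[6,6]^3.
HN type (ℓ=4): μ^(1)=35; μ^(2)=13; μ^(3)=-9; μ^(4)=-20

((0, 0, 0, 0, 1, 0); (0, 0, 0, 2, 1, 1); (0, 0, 0, 0, 0, 3); (1, 1, 1, 0, 0, 0))


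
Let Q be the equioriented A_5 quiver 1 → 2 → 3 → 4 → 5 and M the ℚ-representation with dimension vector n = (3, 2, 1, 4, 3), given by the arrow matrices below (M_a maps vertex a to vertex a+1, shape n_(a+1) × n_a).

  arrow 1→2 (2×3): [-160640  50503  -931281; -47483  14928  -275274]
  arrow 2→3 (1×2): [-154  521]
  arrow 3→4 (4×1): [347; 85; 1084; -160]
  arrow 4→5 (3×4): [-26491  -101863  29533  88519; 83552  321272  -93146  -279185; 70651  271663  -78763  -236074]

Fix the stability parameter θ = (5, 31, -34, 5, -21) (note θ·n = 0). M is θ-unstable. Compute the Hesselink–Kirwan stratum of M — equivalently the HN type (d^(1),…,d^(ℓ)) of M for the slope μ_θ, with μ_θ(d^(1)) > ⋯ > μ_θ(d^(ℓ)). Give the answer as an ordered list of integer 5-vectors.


Via rank(M_{q-1}∘⋯∘M_p): M ≅ I[1,1], I[1,2], I[1,4], I[4,4], I[4,5]^2, I[5,5].
μ_θ-semistable layers: μ^(1)=31; μ^(2)=5; μ^(3)=2/3; μ^(4)=-8; μ^(5)=-21

((0, 1, 0, 0, 0); (2, 0, 0, 2, 0); (1, 1, 1, 0, 0); (0, 0, 0, 2, 2); (0, 0, 0, 0, 1))


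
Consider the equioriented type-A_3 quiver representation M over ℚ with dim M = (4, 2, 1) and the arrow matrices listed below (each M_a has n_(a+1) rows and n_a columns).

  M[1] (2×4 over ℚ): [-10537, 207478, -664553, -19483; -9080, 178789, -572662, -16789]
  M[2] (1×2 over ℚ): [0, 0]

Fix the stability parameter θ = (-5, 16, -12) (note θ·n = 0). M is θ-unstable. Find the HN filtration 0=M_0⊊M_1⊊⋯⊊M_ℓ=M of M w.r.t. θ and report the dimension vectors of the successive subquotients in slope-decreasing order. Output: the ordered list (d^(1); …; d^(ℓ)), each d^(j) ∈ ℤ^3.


Via rank(M_{q-1}∘⋯∘M_p): M ≅ I[1,1]^2, I[1,2]^2, I[3,3].
μ_θ-semistable layers: μ^(1)=16; μ^(2)=-5; μ^(3)=-12

((0, 2, 0); (4, 0, 0); (0, 0, 1))


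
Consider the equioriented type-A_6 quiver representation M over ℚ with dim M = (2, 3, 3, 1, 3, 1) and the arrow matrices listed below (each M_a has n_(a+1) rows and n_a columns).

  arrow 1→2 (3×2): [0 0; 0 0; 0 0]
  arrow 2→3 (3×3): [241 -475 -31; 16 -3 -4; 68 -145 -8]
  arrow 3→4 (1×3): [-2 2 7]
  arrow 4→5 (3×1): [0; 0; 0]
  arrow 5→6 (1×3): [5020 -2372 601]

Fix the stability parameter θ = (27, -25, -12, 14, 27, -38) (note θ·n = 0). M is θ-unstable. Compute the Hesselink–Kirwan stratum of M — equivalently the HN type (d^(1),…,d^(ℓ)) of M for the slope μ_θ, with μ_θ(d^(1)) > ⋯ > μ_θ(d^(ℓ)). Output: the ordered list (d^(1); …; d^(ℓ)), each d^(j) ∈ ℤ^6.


Barcode: M ≅ I[1,1]^2, I[2,2], I[2,3], I[2,4], I[3,3], I[5,5]^2, I[5,6]. HN layers by μ_θ (5 steps, strictly decreasing):
  μ^(1)=27; μ^(2)=14; μ^(3)=-11/2; μ^(4)=-12; μ^(5)=-25

((2, 0, 0, 0, 2, 0); (0, 0, 0, 1, 0, 0); (0, 0, 0, 0, 1, 1); (0, 0, 3, 0, 0, 0); (0, 3, 0, 0, 0, 0))


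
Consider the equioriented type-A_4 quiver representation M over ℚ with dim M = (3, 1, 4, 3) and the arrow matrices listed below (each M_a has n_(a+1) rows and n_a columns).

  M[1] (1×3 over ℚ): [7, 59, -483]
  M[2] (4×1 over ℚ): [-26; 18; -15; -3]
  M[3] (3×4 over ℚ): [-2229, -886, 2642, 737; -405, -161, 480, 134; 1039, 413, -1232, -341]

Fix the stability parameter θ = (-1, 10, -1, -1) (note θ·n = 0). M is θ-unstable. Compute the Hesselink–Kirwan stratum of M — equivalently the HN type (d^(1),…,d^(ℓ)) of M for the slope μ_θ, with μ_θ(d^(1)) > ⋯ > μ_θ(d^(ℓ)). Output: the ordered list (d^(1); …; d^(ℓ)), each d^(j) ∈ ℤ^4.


Interval decomposition of M: I[1,1]^2, I[1,4], I[3,3], I[3,4]^2.
HN type (ℓ=2): μ^(1)=8/3; μ^(2)=-1

((0, 1, 1, 1); (3, 0, 3, 2))


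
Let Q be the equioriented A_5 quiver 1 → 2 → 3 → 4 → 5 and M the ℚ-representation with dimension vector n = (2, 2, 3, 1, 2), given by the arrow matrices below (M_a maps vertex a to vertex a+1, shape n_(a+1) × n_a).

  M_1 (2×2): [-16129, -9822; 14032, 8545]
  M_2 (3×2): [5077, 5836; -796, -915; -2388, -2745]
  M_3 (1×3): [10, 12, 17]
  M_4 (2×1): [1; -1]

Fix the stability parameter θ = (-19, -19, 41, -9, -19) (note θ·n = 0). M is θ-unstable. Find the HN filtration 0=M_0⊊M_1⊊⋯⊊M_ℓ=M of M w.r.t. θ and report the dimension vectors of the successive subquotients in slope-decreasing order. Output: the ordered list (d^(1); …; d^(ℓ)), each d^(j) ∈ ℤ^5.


Barcode: M ≅ I[1,3], I[1,5], I[3,3], I[5,5]. HN layers by μ_θ (3 steps, strictly decreasing):
  μ^(1)=41; μ^(2)=13/3; μ^(3)=-19

((0, 0, 2, 0, 0); (0, 0, 1, 1, 1); (2, 2, 0, 0, 1))


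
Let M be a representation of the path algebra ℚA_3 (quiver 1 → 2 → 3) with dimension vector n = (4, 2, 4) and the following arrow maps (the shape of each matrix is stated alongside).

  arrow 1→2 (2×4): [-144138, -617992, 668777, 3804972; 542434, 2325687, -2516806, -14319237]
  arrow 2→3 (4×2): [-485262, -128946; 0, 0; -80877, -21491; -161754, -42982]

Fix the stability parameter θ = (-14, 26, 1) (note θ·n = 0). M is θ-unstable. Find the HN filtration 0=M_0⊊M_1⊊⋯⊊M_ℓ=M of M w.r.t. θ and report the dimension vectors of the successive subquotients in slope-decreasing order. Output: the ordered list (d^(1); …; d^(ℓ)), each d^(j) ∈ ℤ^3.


Barcode: M ≅ I[1,1]^2, I[1,2], I[1,3], I[3,3]^3. HN layers by μ_θ (4 steps, strictly decreasing):
  μ^(1)=26; μ^(2)=27/2; μ^(3)=1; μ^(4)=-14

((0, 1, 0); (0, 1, 1); (0, 0, 3); (4, 0, 0))


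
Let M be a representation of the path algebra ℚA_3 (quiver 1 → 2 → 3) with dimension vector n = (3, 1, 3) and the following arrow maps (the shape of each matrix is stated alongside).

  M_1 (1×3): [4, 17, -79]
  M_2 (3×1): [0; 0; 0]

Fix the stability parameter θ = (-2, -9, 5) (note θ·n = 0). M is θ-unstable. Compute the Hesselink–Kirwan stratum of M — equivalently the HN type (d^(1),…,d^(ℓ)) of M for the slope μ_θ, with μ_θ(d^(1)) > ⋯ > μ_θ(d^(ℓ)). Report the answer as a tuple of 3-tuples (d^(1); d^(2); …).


Interval decomposition of M: I[1,1]^2, I[1,2], I[3,3]^3.
HN type (ℓ=3): μ^(1)=5; μ^(2)=-2; μ^(3)=-11/2

((0, 0, 3); (2, 0, 0); (1, 1, 0))


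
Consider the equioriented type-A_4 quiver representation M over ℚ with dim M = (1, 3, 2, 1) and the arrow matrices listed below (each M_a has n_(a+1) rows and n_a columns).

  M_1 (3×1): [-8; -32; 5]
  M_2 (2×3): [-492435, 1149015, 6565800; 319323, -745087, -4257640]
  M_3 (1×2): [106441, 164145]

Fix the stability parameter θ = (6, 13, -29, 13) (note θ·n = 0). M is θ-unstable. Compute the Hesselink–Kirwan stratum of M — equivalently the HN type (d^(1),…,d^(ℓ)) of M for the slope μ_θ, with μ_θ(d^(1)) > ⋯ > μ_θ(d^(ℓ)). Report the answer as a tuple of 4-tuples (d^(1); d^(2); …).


Via rank(M_{q-1}∘⋯∘M_p): M ≅ I[1,2], I[2,2], I[2,3], I[3,4].
μ_θ-semistable layers: μ^(1)=13; μ^(2)=6; μ^(3)=-8; μ^(4)=-29

((0, 2, 0, 1); (1, 0, 0, 0); (0, 1, 1, 0); (0, 0, 1, 0))


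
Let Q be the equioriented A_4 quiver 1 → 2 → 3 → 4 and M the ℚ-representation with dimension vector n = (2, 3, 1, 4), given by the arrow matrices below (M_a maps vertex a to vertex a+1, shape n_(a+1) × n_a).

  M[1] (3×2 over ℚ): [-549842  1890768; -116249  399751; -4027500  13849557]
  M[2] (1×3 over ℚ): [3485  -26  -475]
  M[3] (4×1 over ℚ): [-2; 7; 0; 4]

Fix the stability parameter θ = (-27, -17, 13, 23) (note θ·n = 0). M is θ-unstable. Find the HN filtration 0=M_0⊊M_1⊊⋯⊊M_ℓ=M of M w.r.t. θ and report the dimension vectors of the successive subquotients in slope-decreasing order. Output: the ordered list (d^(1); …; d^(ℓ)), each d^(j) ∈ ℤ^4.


Via rank(M_{q-1}∘⋯∘M_p): M ≅ I[1,2], I[1,4], I[2,2], I[4,4]^3.
μ_θ-semistable layers: μ^(1)=23; μ^(2)=13; μ^(3)=-17; μ^(4)=-27

((0, 0, 0, 4); (0, 0, 1, 0); (0, 3, 0, 0); (2, 0, 0, 0))


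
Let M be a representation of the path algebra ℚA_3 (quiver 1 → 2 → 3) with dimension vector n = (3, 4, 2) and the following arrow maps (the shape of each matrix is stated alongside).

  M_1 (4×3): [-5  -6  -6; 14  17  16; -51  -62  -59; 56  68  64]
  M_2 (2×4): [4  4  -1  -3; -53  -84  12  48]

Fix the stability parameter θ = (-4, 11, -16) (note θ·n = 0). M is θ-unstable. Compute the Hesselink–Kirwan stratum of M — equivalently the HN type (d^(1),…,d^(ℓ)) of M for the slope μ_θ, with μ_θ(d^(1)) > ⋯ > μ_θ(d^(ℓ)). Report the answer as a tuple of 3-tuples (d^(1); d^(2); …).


Barcode: M ≅ I[1,2], I[1,3]^2, I[2,2]. HN layers by μ_θ (3 steps, strictly decreasing):
  μ^(1)=11; μ^(2)=-5/2; μ^(3)=-4

((0, 2, 0); (0, 2, 2); (3, 0, 0))


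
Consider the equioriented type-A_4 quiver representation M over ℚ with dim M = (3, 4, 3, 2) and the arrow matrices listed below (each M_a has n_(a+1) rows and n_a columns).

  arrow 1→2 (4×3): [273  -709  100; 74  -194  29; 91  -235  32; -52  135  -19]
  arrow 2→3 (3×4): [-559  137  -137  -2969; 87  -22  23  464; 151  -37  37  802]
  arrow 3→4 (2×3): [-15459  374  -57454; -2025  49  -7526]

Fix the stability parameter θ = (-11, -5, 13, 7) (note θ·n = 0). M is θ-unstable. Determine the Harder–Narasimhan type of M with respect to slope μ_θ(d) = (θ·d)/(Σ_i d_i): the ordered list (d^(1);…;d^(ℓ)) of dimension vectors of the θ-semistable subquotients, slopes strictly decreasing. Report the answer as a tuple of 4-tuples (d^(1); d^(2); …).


Interval decomposition of M: I[1,2], I[1,4]^2, I[2,3].
HN type (ℓ=4): μ^(1)=13; μ^(2)=10; μ^(3)=-5; μ^(4)=-11

((0, 0, 1, 0); (0, 0, 2, 2); (0, 4, 0, 0); (3, 0, 0, 0))


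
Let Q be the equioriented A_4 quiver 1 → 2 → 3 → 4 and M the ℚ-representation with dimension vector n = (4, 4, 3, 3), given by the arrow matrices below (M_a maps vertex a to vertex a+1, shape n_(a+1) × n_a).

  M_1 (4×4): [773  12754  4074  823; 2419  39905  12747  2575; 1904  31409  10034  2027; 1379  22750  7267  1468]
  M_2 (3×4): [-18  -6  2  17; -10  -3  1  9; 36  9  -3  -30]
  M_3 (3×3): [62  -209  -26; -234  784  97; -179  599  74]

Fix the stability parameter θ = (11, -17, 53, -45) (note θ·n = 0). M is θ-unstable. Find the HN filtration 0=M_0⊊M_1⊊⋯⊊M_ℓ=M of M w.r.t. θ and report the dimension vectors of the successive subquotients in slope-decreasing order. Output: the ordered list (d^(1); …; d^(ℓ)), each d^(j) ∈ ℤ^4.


Interval decomposition of M: I[1,2]^2, I[1,4]^2, I[3,4].
HN type (ℓ=2): μ^(1)=4; μ^(2)=-3

((0, 0, 3, 3); (4, 4, 0, 0))


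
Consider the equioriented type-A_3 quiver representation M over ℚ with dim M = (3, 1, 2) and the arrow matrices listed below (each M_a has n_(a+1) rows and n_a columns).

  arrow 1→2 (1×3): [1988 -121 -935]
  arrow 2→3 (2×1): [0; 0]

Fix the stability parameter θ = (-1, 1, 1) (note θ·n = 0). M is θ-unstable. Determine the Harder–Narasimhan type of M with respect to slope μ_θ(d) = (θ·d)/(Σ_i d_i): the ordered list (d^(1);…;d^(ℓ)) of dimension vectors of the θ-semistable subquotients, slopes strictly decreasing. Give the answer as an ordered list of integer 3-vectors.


Barcode: M ≅ I[1,1]^2, I[1,2], I[3,3]^2. HN layers by μ_θ (2 steps, strictly decreasing):
  μ^(1)=1; μ^(2)=-1

((0, 1, 2); (3, 0, 0))


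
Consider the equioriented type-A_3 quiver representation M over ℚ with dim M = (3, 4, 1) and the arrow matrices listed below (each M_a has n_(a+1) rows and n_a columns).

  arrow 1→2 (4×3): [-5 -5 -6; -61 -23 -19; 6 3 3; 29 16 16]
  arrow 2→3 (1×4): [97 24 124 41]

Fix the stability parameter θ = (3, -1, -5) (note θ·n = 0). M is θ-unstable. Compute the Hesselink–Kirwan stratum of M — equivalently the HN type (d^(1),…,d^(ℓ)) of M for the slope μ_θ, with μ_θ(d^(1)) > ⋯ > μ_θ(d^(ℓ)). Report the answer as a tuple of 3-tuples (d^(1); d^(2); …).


Barcode: M ≅ I[1,2]^2, I[1,3], I[2,2]. HN layers by μ_θ (2 steps, strictly decreasing):
  μ^(1)=1; μ^(2)=-1

((2, 2, 0); (1, 2, 1))


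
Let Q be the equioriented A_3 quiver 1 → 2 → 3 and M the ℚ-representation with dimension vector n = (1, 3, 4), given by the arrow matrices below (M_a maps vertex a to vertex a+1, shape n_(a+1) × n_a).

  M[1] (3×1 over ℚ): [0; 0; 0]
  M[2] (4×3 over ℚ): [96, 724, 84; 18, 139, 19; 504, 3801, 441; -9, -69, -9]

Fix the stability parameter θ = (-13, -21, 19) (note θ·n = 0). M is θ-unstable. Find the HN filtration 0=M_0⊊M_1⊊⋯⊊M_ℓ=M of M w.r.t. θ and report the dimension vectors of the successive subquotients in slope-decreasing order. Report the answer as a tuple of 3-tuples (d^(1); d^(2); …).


Via rank(M_{q-1}∘⋯∘M_p): M ≅ I[1,1], I[2,2], I[2,3]^2, I[3,3]^2.
μ_θ-semistable layers: μ^(1)=19; μ^(2)=-13; μ^(3)=-21

((0, 0, 4); (1, 0, 0); (0, 3, 0))


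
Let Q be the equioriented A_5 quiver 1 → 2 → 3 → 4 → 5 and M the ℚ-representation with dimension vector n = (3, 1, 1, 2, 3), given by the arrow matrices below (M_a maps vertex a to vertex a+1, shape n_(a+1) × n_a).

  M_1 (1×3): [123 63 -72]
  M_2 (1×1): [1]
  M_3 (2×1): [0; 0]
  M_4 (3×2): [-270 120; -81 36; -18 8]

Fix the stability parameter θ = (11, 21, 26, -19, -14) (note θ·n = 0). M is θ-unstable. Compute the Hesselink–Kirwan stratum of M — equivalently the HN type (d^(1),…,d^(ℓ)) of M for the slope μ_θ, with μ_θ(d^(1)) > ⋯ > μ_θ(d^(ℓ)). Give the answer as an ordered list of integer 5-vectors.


Barcode: M ≅ I[1,1]^2, I[1,3], I[4,4], I[4,5], I[5,5]^2. HN layers by μ_θ (5 steps, strictly decreasing):
  μ^(1)=26; μ^(2)=21; μ^(3)=11; μ^(4)=-14; μ^(5)=-19

((0, 0, 1, 0, 0); (0, 1, 0, 0, 0); (3, 0, 0, 0, 0); (0, 0, 0, 0, 3); (0, 0, 0, 2, 0))


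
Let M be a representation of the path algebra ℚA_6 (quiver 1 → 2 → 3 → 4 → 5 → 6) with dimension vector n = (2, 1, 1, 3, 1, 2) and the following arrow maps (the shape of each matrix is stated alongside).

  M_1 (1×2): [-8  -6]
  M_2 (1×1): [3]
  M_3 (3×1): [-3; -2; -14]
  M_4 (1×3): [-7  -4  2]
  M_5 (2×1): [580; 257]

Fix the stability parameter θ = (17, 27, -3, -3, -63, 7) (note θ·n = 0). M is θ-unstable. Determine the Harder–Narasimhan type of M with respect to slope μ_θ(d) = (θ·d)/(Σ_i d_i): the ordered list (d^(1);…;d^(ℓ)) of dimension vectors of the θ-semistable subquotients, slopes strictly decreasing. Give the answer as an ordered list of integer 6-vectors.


Barcode: M ≅ I[1,1], I[1,6], I[4,4]^2, I[6,6]. HN layers by μ_θ (4 steps, strictly decreasing):
  μ^(1)=17; μ^(2)=7; μ^(3)=-3; μ^(4)=-5

((1, 0, 0, 0, 0, 0); (0, 0, 0, 0, 0, 2); (0, 0, 0, 2, 0, 0); (1, 1, 1, 1, 1, 0))


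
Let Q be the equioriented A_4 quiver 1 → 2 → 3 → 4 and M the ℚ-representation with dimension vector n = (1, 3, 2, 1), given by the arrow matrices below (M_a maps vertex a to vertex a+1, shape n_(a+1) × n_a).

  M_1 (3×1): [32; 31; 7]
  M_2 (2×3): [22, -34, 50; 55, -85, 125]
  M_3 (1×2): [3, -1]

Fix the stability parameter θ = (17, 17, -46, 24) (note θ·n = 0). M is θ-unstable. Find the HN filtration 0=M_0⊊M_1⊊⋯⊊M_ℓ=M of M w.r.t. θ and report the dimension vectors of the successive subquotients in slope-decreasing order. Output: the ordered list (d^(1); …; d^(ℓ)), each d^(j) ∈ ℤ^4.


Via rank(M_{q-1}∘⋯∘M_p): M ≅ I[1,2], I[2,2], I[2,4], I[3,3].
μ_θ-semistable layers: μ^(1)=24; μ^(2)=17; μ^(3)=-29/2; μ^(4)=-46

((0, 0, 0, 1); (1, 2, 0, 0); (0, 1, 1, 0); (0, 0, 1, 0))


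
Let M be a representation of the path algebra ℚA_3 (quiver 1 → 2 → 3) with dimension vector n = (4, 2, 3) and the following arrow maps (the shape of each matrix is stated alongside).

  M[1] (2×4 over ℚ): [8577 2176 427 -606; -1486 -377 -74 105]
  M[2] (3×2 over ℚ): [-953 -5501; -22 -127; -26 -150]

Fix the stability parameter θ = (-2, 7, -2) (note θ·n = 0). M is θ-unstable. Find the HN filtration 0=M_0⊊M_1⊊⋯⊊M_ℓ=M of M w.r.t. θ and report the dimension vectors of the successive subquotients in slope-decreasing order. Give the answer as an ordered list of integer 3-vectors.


Via rank(M_{q-1}∘⋯∘M_p): M ≅ I[1,1]^2, I[1,3]^2, I[3,3].
μ_θ-semistable layers: μ^(1)=5/2; μ^(2)=-2

((0, 2, 2); (4, 0, 1))


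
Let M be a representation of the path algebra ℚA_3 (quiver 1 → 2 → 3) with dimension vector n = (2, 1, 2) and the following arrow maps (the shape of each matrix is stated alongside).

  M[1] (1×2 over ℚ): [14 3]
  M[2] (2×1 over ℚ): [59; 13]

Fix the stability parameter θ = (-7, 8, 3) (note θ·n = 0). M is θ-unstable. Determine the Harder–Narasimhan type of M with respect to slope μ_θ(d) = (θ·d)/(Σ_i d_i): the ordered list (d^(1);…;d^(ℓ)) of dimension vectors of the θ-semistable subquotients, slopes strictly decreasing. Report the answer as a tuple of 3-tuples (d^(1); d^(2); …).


Via rank(M_{q-1}∘⋯∘M_p): M ≅ I[1,1], I[1,3], I[3,3].
μ_θ-semistable layers: μ^(1)=11/2; μ^(2)=3; μ^(3)=-7

((0, 1, 1); (0, 0, 1); (2, 0, 0))


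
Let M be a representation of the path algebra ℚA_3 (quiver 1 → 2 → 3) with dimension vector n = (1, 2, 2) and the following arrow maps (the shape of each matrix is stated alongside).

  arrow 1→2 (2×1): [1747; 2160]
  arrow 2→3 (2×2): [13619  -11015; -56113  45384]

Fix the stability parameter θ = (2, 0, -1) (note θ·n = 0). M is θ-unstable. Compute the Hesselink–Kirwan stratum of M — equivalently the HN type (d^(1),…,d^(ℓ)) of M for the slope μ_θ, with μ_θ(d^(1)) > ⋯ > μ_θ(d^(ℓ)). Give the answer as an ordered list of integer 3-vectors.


Barcode: M ≅ I[1,3], I[2,3]. HN layers by μ_θ (2 steps, strictly decreasing):
  μ^(1)=1/3; μ^(2)=-1/2

((1, 1, 1); (0, 1, 1))


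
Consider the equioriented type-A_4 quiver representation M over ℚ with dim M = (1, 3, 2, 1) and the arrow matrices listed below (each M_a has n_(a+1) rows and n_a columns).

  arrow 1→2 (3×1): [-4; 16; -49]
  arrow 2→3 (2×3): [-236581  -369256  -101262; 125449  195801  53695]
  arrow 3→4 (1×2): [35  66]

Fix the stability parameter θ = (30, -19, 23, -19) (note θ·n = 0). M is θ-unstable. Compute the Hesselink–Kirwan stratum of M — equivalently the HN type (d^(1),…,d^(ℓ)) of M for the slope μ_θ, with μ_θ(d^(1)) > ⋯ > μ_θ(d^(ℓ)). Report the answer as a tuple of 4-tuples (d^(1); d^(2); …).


Interval decomposition of M: I[1,3], I[2,2], I[2,4].
HN type (ℓ=4): μ^(1)=23; μ^(2)=11/2; μ^(3)=2; μ^(4)=-19

((0, 0, 1, 0); (1, 1, 0, 0); (0, 0, 1, 1); (0, 2, 0, 0))


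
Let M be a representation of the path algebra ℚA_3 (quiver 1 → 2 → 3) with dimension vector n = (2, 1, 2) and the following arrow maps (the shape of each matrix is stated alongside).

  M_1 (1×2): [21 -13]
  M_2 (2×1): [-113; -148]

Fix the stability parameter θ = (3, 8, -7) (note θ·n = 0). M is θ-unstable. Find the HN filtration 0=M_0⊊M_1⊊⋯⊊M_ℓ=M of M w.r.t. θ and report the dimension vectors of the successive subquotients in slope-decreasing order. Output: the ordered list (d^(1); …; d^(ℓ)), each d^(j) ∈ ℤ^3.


Interval decomposition of M: I[1,1], I[1,3], I[3,3].
HN type (ℓ=3): μ^(1)=3; μ^(2)=4/3; μ^(3)=-7

((1, 0, 0); (1, 1, 1); (0, 0, 1))


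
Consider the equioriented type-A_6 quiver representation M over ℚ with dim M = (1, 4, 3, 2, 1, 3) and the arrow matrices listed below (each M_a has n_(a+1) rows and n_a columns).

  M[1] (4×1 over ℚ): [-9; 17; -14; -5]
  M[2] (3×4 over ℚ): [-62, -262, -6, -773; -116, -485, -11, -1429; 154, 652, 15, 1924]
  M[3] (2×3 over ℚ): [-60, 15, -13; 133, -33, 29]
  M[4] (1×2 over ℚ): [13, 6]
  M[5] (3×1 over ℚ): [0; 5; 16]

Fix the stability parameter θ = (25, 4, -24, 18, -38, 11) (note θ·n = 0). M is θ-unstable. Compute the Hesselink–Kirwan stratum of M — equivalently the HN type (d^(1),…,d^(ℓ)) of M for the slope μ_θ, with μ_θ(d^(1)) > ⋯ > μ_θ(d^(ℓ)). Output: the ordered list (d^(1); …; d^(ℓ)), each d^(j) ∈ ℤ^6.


Barcode: M ≅ I[1,4], I[2,2], I[2,3], I[2,6], I[6,6]^2. HN layers by μ_θ (5 steps, strictly decreasing):
  μ^(1)=18; μ^(2)=11; μ^(3)=4; μ^(4)=5/3; μ^(5)=-10

((0, 0, 0, 1, 0, 0); (0, 0, 0, 0, 0, 3); (0, 1, 0, 0, 0, 0); (1, 1, 1, 0, 0, 0); (0, 2, 2, 1, 1, 0))


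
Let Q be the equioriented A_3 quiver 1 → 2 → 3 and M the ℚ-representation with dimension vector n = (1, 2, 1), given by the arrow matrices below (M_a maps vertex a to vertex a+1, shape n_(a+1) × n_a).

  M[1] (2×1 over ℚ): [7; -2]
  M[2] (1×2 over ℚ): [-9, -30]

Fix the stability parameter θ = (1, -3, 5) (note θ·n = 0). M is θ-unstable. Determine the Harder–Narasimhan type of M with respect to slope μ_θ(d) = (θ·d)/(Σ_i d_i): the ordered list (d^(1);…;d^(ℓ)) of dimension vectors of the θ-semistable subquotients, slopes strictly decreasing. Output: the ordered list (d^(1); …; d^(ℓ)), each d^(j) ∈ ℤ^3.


Interval decomposition of M: I[1,3], I[2,2].
HN type (ℓ=3): μ^(1)=5; μ^(2)=-1; μ^(3)=-3

((0, 0, 1); (1, 1, 0); (0, 1, 0))


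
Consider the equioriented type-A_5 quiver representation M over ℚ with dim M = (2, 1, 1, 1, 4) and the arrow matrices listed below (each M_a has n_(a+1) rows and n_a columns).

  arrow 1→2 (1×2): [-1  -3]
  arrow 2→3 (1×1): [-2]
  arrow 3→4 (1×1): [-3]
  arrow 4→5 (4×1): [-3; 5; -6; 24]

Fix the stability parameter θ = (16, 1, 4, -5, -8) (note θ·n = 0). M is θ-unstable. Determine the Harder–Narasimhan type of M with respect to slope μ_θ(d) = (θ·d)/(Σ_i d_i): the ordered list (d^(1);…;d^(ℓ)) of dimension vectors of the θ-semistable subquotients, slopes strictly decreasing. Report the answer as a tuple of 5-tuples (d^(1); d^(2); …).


Interval decomposition of M: I[1,1], I[1,5], I[5,5]^3.
HN type (ℓ=3): μ^(1)=16; μ^(2)=8/5; μ^(3)=-8

((1, 0, 0, 0, 0); (1, 1, 1, 1, 1); (0, 0, 0, 0, 3))


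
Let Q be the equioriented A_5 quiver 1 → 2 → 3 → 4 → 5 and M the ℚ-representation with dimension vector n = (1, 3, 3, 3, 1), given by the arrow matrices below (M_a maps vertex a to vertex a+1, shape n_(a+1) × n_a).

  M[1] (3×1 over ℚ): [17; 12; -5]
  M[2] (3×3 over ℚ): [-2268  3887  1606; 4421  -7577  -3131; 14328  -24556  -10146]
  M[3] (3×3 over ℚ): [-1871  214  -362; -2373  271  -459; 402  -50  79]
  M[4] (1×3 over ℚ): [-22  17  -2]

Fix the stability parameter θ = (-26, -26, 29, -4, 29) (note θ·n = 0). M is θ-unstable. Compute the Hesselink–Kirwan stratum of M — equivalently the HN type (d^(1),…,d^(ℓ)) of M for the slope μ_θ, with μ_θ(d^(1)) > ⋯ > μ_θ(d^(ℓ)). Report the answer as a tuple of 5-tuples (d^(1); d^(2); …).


Via rank(M_{q-1}∘⋯∘M_p): M ≅ I[1,4], I[2,4], I[2,5].
μ_θ-semistable layers: μ^(1)=29; μ^(2)=25/2; μ^(3)=-26

((0, 0, 0, 0, 1); (0, 0, 3, 3, 0); (1, 3, 0, 0, 0))


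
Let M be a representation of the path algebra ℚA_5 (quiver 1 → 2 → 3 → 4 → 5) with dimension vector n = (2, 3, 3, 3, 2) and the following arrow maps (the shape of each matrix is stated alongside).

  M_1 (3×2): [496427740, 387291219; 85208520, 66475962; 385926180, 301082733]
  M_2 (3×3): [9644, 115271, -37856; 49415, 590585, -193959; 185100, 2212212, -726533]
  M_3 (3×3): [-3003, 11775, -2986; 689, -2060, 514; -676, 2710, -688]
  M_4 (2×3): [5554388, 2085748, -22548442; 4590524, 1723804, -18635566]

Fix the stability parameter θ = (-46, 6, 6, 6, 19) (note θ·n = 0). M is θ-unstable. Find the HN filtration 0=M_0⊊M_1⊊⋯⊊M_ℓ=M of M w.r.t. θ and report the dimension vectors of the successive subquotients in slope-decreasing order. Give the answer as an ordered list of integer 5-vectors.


Barcode: M ≅ I[1,1], I[1,3], I[2,4]^2, I[4,5], I[5,5]. HN layers by μ_θ (3 steps, strictly decreasing):
  μ^(1)=19; μ^(2)=6; μ^(3)=-46

((0, 0, 0, 0, 2); (0, 3, 3, 3, 0); (2, 0, 0, 0, 0))


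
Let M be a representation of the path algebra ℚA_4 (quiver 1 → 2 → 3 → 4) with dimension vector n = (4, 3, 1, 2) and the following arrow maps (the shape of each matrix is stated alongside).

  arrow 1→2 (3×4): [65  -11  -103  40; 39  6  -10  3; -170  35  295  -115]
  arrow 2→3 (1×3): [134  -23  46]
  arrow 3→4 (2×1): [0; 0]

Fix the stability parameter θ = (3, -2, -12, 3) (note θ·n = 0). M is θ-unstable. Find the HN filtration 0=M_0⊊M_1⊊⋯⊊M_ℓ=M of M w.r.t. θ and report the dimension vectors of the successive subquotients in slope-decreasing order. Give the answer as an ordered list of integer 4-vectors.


Barcode: M ≅ I[1,1]^2, I[1,2], I[1,3], I[2,2], I[4,4]^2. HN layers by μ_θ (4 steps, strictly decreasing):
  μ^(1)=3; μ^(2)=1/2; μ^(3)=-2; μ^(4)=-11/3

((2, 0, 0, 2); (1, 1, 0, 0); (0, 1, 0, 0); (1, 1, 1, 0))


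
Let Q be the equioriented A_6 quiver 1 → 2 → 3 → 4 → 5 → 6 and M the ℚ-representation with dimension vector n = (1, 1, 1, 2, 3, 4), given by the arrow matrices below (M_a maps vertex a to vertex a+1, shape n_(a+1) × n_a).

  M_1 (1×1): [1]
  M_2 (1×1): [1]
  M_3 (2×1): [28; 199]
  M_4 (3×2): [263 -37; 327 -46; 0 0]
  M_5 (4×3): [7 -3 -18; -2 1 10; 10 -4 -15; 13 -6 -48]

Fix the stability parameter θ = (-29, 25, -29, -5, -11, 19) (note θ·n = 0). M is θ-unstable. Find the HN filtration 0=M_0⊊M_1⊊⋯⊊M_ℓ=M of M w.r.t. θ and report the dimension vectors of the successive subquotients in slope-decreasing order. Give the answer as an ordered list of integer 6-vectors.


Interval decomposition of M: I[1,6], I[4,6], I[5,6], I[6,6].
HN type (ℓ=5): μ^(1)=19; μ^(2)=-5; μ^(3)=-8; μ^(4)=-11; μ^(5)=-29

((0, 0, 0, 0, 0, 4); (0, 1, 1, 1, 1, 0); (0, 0, 0, 1, 1, 0); (0, 0, 0, 0, 1, 0); (1, 0, 0, 0, 0, 0))


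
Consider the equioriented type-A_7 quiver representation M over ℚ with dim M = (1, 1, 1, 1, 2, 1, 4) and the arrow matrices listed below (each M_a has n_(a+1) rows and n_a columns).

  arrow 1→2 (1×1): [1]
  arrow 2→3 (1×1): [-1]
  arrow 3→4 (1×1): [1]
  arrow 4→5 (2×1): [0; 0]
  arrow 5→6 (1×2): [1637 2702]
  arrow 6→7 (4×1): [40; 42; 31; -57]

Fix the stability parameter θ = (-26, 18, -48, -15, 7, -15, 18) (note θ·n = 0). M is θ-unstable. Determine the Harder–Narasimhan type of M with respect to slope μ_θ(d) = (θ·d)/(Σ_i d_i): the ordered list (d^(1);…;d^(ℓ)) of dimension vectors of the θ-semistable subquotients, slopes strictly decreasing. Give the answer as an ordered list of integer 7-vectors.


Interval decomposition of M: I[1,4], I[5,5], I[5,7], I[7,7]^3.
HN type (ℓ=5): μ^(1)=18; μ^(2)=7; μ^(3)=-4; μ^(4)=-15; μ^(5)=-26

((0, 0, 0, 0, 0, 0, 4); (0, 0, 0, 0, 1, 0, 0); (0, 0, 0, 0, 1, 1, 0); (0, 1, 1, 1, 0, 0, 0); (1, 0, 0, 0, 0, 0, 0))


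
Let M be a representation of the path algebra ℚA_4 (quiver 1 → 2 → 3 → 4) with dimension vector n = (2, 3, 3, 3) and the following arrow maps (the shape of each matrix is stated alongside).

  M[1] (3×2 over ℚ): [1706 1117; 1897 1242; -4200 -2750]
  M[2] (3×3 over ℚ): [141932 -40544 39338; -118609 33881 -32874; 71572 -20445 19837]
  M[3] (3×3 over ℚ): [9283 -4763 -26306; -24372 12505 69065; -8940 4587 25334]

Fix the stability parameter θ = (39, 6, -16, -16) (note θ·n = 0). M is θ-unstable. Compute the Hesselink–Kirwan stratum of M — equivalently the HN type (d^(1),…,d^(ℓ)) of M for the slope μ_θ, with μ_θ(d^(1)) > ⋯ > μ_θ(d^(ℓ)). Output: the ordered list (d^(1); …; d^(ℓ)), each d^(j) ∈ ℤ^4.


Barcode: M ≅ I[1,4]^2, I[2,4]. HN layers by μ_θ (2 steps, strictly decreasing):
  μ^(1)=13/4; μ^(2)=-26/3

((2, 2, 2, 2); (0, 1, 1, 1))


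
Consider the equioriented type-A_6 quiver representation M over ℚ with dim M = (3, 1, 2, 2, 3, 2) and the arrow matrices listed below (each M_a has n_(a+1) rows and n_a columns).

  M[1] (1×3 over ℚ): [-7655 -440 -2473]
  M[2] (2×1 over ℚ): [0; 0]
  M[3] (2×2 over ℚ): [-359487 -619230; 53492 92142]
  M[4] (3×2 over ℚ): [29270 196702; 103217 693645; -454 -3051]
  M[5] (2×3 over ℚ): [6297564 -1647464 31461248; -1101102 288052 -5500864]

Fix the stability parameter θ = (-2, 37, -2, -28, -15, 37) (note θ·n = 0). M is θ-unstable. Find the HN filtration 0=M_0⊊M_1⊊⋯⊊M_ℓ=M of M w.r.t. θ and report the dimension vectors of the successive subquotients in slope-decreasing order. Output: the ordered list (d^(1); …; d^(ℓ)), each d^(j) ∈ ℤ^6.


Via rank(M_{q-1}∘⋯∘M_p): M ≅ I[1,1]^2, I[1,2], I[3,5]^2, I[5,6], I[6,6].
μ_θ-semistable layers: μ^(1)=37; μ^(2)=-2; μ^(3)=-15

((0, 1, 0, 0, 0, 2); (3, 0, 0, 0, 0, 0); (0, 0, 2, 2, 3, 0))


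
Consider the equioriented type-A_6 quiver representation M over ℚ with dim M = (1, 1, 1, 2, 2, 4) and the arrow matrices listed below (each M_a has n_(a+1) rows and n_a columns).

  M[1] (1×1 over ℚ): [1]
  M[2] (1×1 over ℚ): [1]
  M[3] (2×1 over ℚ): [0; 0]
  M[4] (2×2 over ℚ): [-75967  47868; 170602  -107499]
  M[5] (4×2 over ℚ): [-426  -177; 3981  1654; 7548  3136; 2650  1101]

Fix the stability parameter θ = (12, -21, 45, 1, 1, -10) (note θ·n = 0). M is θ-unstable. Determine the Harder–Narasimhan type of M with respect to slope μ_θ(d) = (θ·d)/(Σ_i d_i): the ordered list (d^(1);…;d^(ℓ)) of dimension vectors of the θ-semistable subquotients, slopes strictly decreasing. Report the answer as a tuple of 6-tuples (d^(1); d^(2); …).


Via rank(M_{q-1}∘⋯∘M_p): M ≅ I[1,3], I[4,6]^2, I[6,6]^2.
μ_θ-semistable layers: μ^(1)=45; μ^(2)=-8/3; μ^(3)=-9/2; μ^(4)=-10

((0, 0, 1, 0, 0, 0); (0, 0, 0, 2, 2, 2); (1, 1, 0, 0, 0, 0); (0, 0, 0, 0, 0, 2))


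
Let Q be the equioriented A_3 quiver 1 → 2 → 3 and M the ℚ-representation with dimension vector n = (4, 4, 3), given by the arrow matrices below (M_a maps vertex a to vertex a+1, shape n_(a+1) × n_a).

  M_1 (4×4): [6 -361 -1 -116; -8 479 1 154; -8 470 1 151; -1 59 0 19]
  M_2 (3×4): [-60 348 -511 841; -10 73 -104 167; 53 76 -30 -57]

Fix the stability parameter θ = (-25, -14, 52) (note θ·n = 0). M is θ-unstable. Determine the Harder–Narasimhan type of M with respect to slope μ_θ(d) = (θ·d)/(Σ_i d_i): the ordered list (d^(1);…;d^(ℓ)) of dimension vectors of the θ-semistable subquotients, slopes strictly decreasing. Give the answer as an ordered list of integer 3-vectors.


Via rank(M_{q-1}∘⋯∘M_p): M ≅ I[1,1], I[1,2], I[1,3]^2, I[2,3].
μ_θ-semistable layers: μ^(1)=52; μ^(2)=-14; μ^(3)=-25

((0, 0, 3); (0, 4, 0); (4, 0, 0))


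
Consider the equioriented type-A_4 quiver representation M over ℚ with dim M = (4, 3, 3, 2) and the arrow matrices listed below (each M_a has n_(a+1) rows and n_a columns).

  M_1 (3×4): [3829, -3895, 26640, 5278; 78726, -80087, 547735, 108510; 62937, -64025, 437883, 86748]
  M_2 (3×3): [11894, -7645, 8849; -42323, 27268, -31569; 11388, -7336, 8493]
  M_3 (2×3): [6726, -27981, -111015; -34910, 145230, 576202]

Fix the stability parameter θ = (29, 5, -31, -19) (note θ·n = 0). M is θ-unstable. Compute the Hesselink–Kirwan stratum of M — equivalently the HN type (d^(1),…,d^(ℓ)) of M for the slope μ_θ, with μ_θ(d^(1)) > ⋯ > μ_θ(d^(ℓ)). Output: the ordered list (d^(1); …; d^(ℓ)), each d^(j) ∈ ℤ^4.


Barcode: M ≅ I[1,1], I[1,3], I[1,4]^2. HN layers by μ_θ (3 steps, strictly decreasing):
  μ^(1)=29; μ^(2)=1; μ^(3)=-4

((1, 0, 0, 0); (1, 1, 1, 0); (2, 2, 2, 2))


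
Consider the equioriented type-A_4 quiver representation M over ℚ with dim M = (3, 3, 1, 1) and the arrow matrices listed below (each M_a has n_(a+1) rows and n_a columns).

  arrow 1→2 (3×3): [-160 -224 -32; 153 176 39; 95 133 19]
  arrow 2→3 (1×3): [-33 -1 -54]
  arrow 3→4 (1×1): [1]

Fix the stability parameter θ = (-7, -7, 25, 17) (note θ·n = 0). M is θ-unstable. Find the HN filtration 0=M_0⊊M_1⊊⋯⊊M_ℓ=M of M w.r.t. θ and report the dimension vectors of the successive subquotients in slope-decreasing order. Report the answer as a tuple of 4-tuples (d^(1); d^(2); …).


Barcode: M ≅ I[1,1], I[1,2], I[1,4], I[2,2]. HN layers by μ_θ (2 steps, strictly decreasing):
  μ^(1)=21; μ^(2)=-7

((0, 0, 1, 1); (3, 3, 0, 0))


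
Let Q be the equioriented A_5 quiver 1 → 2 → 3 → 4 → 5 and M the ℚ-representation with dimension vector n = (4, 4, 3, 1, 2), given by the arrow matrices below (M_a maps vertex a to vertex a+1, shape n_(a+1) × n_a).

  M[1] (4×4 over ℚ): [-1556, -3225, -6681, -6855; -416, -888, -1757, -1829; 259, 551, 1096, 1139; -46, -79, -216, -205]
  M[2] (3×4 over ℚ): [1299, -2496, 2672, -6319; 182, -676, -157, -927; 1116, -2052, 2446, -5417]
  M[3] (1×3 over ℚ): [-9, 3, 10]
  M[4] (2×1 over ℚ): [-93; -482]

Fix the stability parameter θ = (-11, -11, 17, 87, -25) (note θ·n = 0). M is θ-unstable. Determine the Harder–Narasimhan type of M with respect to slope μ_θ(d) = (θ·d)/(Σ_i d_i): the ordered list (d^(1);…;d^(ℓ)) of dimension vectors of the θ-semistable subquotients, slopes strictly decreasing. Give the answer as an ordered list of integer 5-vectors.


Via rank(M_{q-1}∘⋯∘M_p): M ≅ I[1,2], I[1,3]^2, I[1,5], I[5,5].
μ_θ-semistable layers: μ^(1)=31; μ^(2)=17; μ^(3)=-11; μ^(4)=-25

((0, 0, 0, 1, 1); (0, 0, 3, 0, 0); (4, 4, 0, 0, 0); (0, 0, 0, 0, 1))
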